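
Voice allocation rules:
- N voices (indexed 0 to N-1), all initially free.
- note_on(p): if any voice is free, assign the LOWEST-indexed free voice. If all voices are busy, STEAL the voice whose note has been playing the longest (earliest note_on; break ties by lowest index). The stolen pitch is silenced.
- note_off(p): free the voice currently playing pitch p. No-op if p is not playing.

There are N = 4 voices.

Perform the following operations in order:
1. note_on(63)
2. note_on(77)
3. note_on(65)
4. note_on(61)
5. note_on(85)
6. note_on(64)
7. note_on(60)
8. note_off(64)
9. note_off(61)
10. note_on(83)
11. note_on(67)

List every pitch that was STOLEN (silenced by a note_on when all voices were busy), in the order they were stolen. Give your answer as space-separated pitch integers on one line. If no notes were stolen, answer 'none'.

Op 1: note_on(63): voice 0 is free -> assigned | voices=[63 - - -]
Op 2: note_on(77): voice 1 is free -> assigned | voices=[63 77 - -]
Op 3: note_on(65): voice 2 is free -> assigned | voices=[63 77 65 -]
Op 4: note_on(61): voice 3 is free -> assigned | voices=[63 77 65 61]
Op 5: note_on(85): all voices busy, STEAL voice 0 (pitch 63, oldest) -> assign | voices=[85 77 65 61]
Op 6: note_on(64): all voices busy, STEAL voice 1 (pitch 77, oldest) -> assign | voices=[85 64 65 61]
Op 7: note_on(60): all voices busy, STEAL voice 2 (pitch 65, oldest) -> assign | voices=[85 64 60 61]
Op 8: note_off(64): free voice 1 | voices=[85 - 60 61]
Op 9: note_off(61): free voice 3 | voices=[85 - 60 -]
Op 10: note_on(83): voice 1 is free -> assigned | voices=[85 83 60 -]
Op 11: note_on(67): voice 3 is free -> assigned | voices=[85 83 60 67]

Answer: 63 77 65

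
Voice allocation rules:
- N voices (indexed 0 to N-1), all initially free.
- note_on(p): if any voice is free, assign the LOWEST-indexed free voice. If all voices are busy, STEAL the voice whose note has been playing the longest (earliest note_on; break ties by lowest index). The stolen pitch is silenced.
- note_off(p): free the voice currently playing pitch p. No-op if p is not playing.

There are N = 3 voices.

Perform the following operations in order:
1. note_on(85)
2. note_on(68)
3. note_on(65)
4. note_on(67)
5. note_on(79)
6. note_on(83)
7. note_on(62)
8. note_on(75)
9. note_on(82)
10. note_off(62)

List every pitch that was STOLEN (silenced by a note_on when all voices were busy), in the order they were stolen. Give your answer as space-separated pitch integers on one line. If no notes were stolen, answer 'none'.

Op 1: note_on(85): voice 0 is free -> assigned | voices=[85 - -]
Op 2: note_on(68): voice 1 is free -> assigned | voices=[85 68 -]
Op 3: note_on(65): voice 2 is free -> assigned | voices=[85 68 65]
Op 4: note_on(67): all voices busy, STEAL voice 0 (pitch 85, oldest) -> assign | voices=[67 68 65]
Op 5: note_on(79): all voices busy, STEAL voice 1 (pitch 68, oldest) -> assign | voices=[67 79 65]
Op 6: note_on(83): all voices busy, STEAL voice 2 (pitch 65, oldest) -> assign | voices=[67 79 83]
Op 7: note_on(62): all voices busy, STEAL voice 0 (pitch 67, oldest) -> assign | voices=[62 79 83]
Op 8: note_on(75): all voices busy, STEAL voice 1 (pitch 79, oldest) -> assign | voices=[62 75 83]
Op 9: note_on(82): all voices busy, STEAL voice 2 (pitch 83, oldest) -> assign | voices=[62 75 82]
Op 10: note_off(62): free voice 0 | voices=[- 75 82]

Answer: 85 68 65 67 79 83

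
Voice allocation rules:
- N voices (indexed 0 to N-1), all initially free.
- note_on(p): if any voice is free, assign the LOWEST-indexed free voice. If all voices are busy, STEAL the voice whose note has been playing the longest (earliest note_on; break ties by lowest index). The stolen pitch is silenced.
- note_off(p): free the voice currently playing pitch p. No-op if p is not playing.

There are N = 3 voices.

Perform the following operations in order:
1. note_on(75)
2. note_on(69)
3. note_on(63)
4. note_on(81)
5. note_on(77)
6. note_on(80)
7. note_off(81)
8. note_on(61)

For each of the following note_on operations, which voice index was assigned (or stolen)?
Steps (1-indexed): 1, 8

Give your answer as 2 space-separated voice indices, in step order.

Op 1: note_on(75): voice 0 is free -> assigned | voices=[75 - -]
Op 2: note_on(69): voice 1 is free -> assigned | voices=[75 69 -]
Op 3: note_on(63): voice 2 is free -> assigned | voices=[75 69 63]
Op 4: note_on(81): all voices busy, STEAL voice 0 (pitch 75, oldest) -> assign | voices=[81 69 63]
Op 5: note_on(77): all voices busy, STEAL voice 1 (pitch 69, oldest) -> assign | voices=[81 77 63]
Op 6: note_on(80): all voices busy, STEAL voice 2 (pitch 63, oldest) -> assign | voices=[81 77 80]
Op 7: note_off(81): free voice 0 | voices=[- 77 80]
Op 8: note_on(61): voice 0 is free -> assigned | voices=[61 77 80]

Answer: 0 0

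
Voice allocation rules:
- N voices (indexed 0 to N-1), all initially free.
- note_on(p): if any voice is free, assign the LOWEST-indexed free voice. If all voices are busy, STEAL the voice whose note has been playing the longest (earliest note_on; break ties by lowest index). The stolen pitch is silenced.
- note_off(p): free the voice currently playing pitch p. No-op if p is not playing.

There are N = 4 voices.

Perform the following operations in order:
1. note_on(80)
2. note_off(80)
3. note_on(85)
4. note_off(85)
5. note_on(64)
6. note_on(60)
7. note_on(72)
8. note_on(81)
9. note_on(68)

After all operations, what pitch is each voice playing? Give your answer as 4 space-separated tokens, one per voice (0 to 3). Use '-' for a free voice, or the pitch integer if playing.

Op 1: note_on(80): voice 0 is free -> assigned | voices=[80 - - -]
Op 2: note_off(80): free voice 0 | voices=[- - - -]
Op 3: note_on(85): voice 0 is free -> assigned | voices=[85 - - -]
Op 4: note_off(85): free voice 0 | voices=[- - - -]
Op 5: note_on(64): voice 0 is free -> assigned | voices=[64 - - -]
Op 6: note_on(60): voice 1 is free -> assigned | voices=[64 60 - -]
Op 7: note_on(72): voice 2 is free -> assigned | voices=[64 60 72 -]
Op 8: note_on(81): voice 3 is free -> assigned | voices=[64 60 72 81]
Op 9: note_on(68): all voices busy, STEAL voice 0 (pitch 64, oldest) -> assign | voices=[68 60 72 81]

Answer: 68 60 72 81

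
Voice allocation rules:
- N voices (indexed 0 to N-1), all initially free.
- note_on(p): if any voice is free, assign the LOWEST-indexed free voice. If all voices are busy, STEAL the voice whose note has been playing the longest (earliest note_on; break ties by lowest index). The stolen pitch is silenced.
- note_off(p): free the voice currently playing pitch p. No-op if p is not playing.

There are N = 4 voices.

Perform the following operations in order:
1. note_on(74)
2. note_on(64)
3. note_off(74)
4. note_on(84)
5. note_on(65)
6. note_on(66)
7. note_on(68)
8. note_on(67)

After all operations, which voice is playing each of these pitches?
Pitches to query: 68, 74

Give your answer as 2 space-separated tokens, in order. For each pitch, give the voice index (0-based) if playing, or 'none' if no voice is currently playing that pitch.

Answer: 1 none

Derivation:
Op 1: note_on(74): voice 0 is free -> assigned | voices=[74 - - -]
Op 2: note_on(64): voice 1 is free -> assigned | voices=[74 64 - -]
Op 3: note_off(74): free voice 0 | voices=[- 64 - -]
Op 4: note_on(84): voice 0 is free -> assigned | voices=[84 64 - -]
Op 5: note_on(65): voice 2 is free -> assigned | voices=[84 64 65 -]
Op 6: note_on(66): voice 3 is free -> assigned | voices=[84 64 65 66]
Op 7: note_on(68): all voices busy, STEAL voice 1 (pitch 64, oldest) -> assign | voices=[84 68 65 66]
Op 8: note_on(67): all voices busy, STEAL voice 0 (pitch 84, oldest) -> assign | voices=[67 68 65 66]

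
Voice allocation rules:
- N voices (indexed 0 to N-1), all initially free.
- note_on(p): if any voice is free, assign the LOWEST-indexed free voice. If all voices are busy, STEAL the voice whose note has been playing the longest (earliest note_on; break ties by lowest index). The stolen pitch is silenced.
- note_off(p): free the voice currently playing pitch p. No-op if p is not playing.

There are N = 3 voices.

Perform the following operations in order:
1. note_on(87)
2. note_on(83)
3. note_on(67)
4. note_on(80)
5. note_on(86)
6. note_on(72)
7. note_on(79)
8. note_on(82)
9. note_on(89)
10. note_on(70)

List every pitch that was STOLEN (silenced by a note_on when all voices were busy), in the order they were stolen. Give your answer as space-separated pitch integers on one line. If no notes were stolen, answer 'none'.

Answer: 87 83 67 80 86 72 79

Derivation:
Op 1: note_on(87): voice 0 is free -> assigned | voices=[87 - -]
Op 2: note_on(83): voice 1 is free -> assigned | voices=[87 83 -]
Op 3: note_on(67): voice 2 is free -> assigned | voices=[87 83 67]
Op 4: note_on(80): all voices busy, STEAL voice 0 (pitch 87, oldest) -> assign | voices=[80 83 67]
Op 5: note_on(86): all voices busy, STEAL voice 1 (pitch 83, oldest) -> assign | voices=[80 86 67]
Op 6: note_on(72): all voices busy, STEAL voice 2 (pitch 67, oldest) -> assign | voices=[80 86 72]
Op 7: note_on(79): all voices busy, STEAL voice 0 (pitch 80, oldest) -> assign | voices=[79 86 72]
Op 8: note_on(82): all voices busy, STEAL voice 1 (pitch 86, oldest) -> assign | voices=[79 82 72]
Op 9: note_on(89): all voices busy, STEAL voice 2 (pitch 72, oldest) -> assign | voices=[79 82 89]
Op 10: note_on(70): all voices busy, STEAL voice 0 (pitch 79, oldest) -> assign | voices=[70 82 89]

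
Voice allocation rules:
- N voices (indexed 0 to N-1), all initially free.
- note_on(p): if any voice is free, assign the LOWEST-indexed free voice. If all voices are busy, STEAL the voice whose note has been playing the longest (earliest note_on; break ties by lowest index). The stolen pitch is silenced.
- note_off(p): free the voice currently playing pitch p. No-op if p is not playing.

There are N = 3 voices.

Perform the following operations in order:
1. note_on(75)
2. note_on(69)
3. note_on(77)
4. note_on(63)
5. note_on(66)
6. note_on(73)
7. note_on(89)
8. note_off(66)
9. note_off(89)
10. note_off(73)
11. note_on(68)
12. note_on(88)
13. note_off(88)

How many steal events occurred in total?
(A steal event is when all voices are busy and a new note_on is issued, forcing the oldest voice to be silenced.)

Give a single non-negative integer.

Answer: 4

Derivation:
Op 1: note_on(75): voice 0 is free -> assigned | voices=[75 - -]
Op 2: note_on(69): voice 1 is free -> assigned | voices=[75 69 -]
Op 3: note_on(77): voice 2 is free -> assigned | voices=[75 69 77]
Op 4: note_on(63): all voices busy, STEAL voice 0 (pitch 75, oldest) -> assign | voices=[63 69 77]
Op 5: note_on(66): all voices busy, STEAL voice 1 (pitch 69, oldest) -> assign | voices=[63 66 77]
Op 6: note_on(73): all voices busy, STEAL voice 2 (pitch 77, oldest) -> assign | voices=[63 66 73]
Op 7: note_on(89): all voices busy, STEAL voice 0 (pitch 63, oldest) -> assign | voices=[89 66 73]
Op 8: note_off(66): free voice 1 | voices=[89 - 73]
Op 9: note_off(89): free voice 0 | voices=[- - 73]
Op 10: note_off(73): free voice 2 | voices=[- - -]
Op 11: note_on(68): voice 0 is free -> assigned | voices=[68 - -]
Op 12: note_on(88): voice 1 is free -> assigned | voices=[68 88 -]
Op 13: note_off(88): free voice 1 | voices=[68 - -]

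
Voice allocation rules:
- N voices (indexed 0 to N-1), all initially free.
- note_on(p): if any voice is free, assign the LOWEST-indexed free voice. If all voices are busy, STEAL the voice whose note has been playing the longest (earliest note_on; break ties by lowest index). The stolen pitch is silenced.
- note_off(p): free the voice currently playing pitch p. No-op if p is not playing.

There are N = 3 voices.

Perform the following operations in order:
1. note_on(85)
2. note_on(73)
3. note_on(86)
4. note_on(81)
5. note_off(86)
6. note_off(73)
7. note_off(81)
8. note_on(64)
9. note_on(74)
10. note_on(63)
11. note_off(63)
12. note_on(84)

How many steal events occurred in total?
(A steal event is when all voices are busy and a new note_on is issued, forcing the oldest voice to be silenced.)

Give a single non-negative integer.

Answer: 1

Derivation:
Op 1: note_on(85): voice 0 is free -> assigned | voices=[85 - -]
Op 2: note_on(73): voice 1 is free -> assigned | voices=[85 73 -]
Op 3: note_on(86): voice 2 is free -> assigned | voices=[85 73 86]
Op 4: note_on(81): all voices busy, STEAL voice 0 (pitch 85, oldest) -> assign | voices=[81 73 86]
Op 5: note_off(86): free voice 2 | voices=[81 73 -]
Op 6: note_off(73): free voice 1 | voices=[81 - -]
Op 7: note_off(81): free voice 0 | voices=[- - -]
Op 8: note_on(64): voice 0 is free -> assigned | voices=[64 - -]
Op 9: note_on(74): voice 1 is free -> assigned | voices=[64 74 -]
Op 10: note_on(63): voice 2 is free -> assigned | voices=[64 74 63]
Op 11: note_off(63): free voice 2 | voices=[64 74 -]
Op 12: note_on(84): voice 2 is free -> assigned | voices=[64 74 84]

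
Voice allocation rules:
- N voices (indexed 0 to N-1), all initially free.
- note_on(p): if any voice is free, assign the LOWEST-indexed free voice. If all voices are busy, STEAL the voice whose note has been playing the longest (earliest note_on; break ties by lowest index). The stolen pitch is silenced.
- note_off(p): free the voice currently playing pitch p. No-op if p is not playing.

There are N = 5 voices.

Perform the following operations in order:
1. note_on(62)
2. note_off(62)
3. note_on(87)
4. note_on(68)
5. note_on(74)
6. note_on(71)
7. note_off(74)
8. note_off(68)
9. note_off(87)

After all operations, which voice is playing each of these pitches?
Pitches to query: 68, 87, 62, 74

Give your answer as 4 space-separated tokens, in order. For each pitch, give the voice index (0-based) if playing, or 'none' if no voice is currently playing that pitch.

Op 1: note_on(62): voice 0 is free -> assigned | voices=[62 - - - -]
Op 2: note_off(62): free voice 0 | voices=[- - - - -]
Op 3: note_on(87): voice 0 is free -> assigned | voices=[87 - - - -]
Op 4: note_on(68): voice 1 is free -> assigned | voices=[87 68 - - -]
Op 5: note_on(74): voice 2 is free -> assigned | voices=[87 68 74 - -]
Op 6: note_on(71): voice 3 is free -> assigned | voices=[87 68 74 71 -]
Op 7: note_off(74): free voice 2 | voices=[87 68 - 71 -]
Op 8: note_off(68): free voice 1 | voices=[87 - - 71 -]
Op 9: note_off(87): free voice 0 | voices=[- - - 71 -]

Answer: none none none none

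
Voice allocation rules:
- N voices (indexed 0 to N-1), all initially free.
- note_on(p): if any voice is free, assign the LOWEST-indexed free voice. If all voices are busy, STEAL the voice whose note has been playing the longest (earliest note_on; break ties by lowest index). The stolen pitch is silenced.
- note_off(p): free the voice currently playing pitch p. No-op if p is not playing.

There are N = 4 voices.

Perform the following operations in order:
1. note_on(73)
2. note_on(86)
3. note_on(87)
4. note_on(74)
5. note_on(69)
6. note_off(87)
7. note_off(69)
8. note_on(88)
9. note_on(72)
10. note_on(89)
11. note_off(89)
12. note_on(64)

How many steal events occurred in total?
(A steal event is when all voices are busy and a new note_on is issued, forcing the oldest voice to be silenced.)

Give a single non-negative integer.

Answer: 2

Derivation:
Op 1: note_on(73): voice 0 is free -> assigned | voices=[73 - - -]
Op 2: note_on(86): voice 1 is free -> assigned | voices=[73 86 - -]
Op 3: note_on(87): voice 2 is free -> assigned | voices=[73 86 87 -]
Op 4: note_on(74): voice 3 is free -> assigned | voices=[73 86 87 74]
Op 5: note_on(69): all voices busy, STEAL voice 0 (pitch 73, oldest) -> assign | voices=[69 86 87 74]
Op 6: note_off(87): free voice 2 | voices=[69 86 - 74]
Op 7: note_off(69): free voice 0 | voices=[- 86 - 74]
Op 8: note_on(88): voice 0 is free -> assigned | voices=[88 86 - 74]
Op 9: note_on(72): voice 2 is free -> assigned | voices=[88 86 72 74]
Op 10: note_on(89): all voices busy, STEAL voice 1 (pitch 86, oldest) -> assign | voices=[88 89 72 74]
Op 11: note_off(89): free voice 1 | voices=[88 - 72 74]
Op 12: note_on(64): voice 1 is free -> assigned | voices=[88 64 72 74]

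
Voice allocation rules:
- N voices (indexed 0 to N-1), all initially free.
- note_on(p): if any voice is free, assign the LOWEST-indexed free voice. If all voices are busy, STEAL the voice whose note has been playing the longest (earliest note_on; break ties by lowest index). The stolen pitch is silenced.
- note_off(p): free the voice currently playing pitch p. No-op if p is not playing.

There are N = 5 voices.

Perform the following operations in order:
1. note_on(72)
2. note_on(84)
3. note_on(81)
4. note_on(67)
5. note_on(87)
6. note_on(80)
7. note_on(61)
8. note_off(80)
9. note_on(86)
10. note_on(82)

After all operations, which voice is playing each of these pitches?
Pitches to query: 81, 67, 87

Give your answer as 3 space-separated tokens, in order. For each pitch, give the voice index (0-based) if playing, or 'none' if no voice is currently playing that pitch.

Answer: none 3 4

Derivation:
Op 1: note_on(72): voice 0 is free -> assigned | voices=[72 - - - -]
Op 2: note_on(84): voice 1 is free -> assigned | voices=[72 84 - - -]
Op 3: note_on(81): voice 2 is free -> assigned | voices=[72 84 81 - -]
Op 4: note_on(67): voice 3 is free -> assigned | voices=[72 84 81 67 -]
Op 5: note_on(87): voice 4 is free -> assigned | voices=[72 84 81 67 87]
Op 6: note_on(80): all voices busy, STEAL voice 0 (pitch 72, oldest) -> assign | voices=[80 84 81 67 87]
Op 7: note_on(61): all voices busy, STEAL voice 1 (pitch 84, oldest) -> assign | voices=[80 61 81 67 87]
Op 8: note_off(80): free voice 0 | voices=[- 61 81 67 87]
Op 9: note_on(86): voice 0 is free -> assigned | voices=[86 61 81 67 87]
Op 10: note_on(82): all voices busy, STEAL voice 2 (pitch 81, oldest) -> assign | voices=[86 61 82 67 87]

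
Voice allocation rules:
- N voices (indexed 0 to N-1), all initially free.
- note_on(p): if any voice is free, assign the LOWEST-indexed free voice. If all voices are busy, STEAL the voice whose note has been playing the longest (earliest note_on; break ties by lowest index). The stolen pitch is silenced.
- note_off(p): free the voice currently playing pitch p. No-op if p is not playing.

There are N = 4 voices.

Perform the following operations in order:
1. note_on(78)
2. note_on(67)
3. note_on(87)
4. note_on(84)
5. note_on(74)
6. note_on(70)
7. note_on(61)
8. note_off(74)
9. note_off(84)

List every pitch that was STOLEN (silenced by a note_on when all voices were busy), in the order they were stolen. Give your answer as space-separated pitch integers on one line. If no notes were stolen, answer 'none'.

Op 1: note_on(78): voice 0 is free -> assigned | voices=[78 - - -]
Op 2: note_on(67): voice 1 is free -> assigned | voices=[78 67 - -]
Op 3: note_on(87): voice 2 is free -> assigned | voices=[78 67 87 -]
Op 4: note_on(84): voice 3 is free -> assigned | voices=[78 67 87 84]
Op 5: note_on(74): all voices busy, STEAL voice 0 (pitch 78, oldest) -> assign | voices=[74 67 87 84]
Op 6: note_on(70): all voices busy, STEAL voice 1 (pitch 67, oldest) -> assign | voices=[74 70 87 84]
Op 7: note_on(61): all voices busy, STEAL voice 2 (pitch 87, oldest) -> assign | voices=[74 70 61 84]
Op 8: note_off(74): free voice 0 | voices=[- 70 61 84]
Op 9: note_off(84): free voice 3 | voices=[- 70 61 -]

Answer: 78 67 87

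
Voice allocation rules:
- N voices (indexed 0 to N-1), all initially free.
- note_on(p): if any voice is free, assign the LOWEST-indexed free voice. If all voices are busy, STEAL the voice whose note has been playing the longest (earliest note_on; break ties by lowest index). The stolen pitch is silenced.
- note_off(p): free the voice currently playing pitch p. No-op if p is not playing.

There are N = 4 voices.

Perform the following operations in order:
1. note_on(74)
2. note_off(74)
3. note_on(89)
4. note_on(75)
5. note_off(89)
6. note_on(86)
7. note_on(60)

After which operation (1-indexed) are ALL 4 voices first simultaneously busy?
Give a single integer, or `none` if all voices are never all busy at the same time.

Answer: none

Derivation:
Op 1: note_on(74): voice 0 is free -> assigned | voices=[74 - - -]
Op 2: note_off(74): free voice 0 | voices=[- - - -]
Op 3: note_on(89): voice 0 is free -> assigned | voices=[89 - - -]
Op 4: note_on(75): voice 1 is free -> assigned | voices=[89 75 - -]
Op 5: note_off(89): free voice 0 | voices=[- 75 - -]
Op 6: note_on(86): voice 0 is free -> assigned | voices=[86 75 - -]
Op 7: note_on(60): voice 2 is free -> assigned | voices=[86 75 60 -]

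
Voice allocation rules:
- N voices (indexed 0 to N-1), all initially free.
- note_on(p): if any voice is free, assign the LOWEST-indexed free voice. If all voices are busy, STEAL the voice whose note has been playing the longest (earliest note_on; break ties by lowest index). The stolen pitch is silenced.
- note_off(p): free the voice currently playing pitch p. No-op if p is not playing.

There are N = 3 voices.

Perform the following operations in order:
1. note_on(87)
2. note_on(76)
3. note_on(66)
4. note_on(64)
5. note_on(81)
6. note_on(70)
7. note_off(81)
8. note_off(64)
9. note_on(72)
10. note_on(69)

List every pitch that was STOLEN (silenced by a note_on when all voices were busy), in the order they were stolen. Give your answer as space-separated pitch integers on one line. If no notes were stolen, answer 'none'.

Op 1: note_on(87): voice 0 is free -> assigned | voices=[87 - -]
Op 2: note_on(76): voice 1 is free -> assigned | voices=[87 76 -]
Op 3: note_on(66): voice 2 is free -> assigned | voices=[87 76 66]
Op 4: note_on(64): all voices busy, STEAL voice 0 (pitch 87, oldest) -> assign | voices=[64 76 66]
Op 5: note_on(81): all voices busy, STEAL voice 1 (pitch 76, oldest) -> assign | voices=[64 81 66]
Op 6: note_on(70): all voices busy, STEAL voice 2 (pitch 66, oldest) -> assign | voices=[64 81 70]
Op 7: note_off(81): free voice 1 | voices=[64 - 70]
Op 8: note_off(64): free voice 0 | voices=[- - 70]
Op 9: note_on(72): voice 0 is free -> assigned | voices=[72 - 70]
Op 10: note_on(69): voice 1 is free -> assigned | voices=[72 69 70]

Answer: 87 76 66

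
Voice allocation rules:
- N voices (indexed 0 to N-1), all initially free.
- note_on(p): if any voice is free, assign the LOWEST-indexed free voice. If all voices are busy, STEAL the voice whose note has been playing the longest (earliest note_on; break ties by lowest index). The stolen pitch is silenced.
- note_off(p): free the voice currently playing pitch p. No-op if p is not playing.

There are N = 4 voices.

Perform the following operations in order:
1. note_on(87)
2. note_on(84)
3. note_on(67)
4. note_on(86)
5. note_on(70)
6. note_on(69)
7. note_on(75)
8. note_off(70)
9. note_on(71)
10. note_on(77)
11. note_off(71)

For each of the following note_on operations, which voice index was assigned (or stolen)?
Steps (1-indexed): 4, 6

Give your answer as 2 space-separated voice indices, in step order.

Op 1: note_on(87): voice 0 is free -> assigned | voices=[87 - - -]
Op 2: note_on(84): voice 1 is free -> assigned | voices=[87 84 - -]
Op 3: note_on(67): voice 2 is free -> assigned | voices=[87 84 67 -]
Op 4: note_on(86): voice 3 is free -> assigned | voices=[87 84 67 86]
Op 5: note_on(70): all voices busy, STEAL voice 0 (pitch 87, oldest) -> assign | voices=[70 84 67 86]
Op 6: note_on(69): all voices busy, STEAL voice 1 (pitch 84, oldest) -> assign | voices=[70 69 67 86]
Op 7: note_on(75): all voices busy, STEAL voice 2 (pitch 67, oldest) -> assign | voices=[70 69 75 86]
Op 8: note_off(70): free voice 0 | voices=[- 69 75 86]
Op 9: note_on(71): voice 0 is free -> assigned | voices=[71 69 75 86]
Op 10: note_on(77): all voices busy, STEAL voice 3 (pitch 86, oldest) -> assign | voices=[71 69 75 77]
Op 11: note_off(71): free voice 0 | voices=[- 69 75 77]

Answer: 3 1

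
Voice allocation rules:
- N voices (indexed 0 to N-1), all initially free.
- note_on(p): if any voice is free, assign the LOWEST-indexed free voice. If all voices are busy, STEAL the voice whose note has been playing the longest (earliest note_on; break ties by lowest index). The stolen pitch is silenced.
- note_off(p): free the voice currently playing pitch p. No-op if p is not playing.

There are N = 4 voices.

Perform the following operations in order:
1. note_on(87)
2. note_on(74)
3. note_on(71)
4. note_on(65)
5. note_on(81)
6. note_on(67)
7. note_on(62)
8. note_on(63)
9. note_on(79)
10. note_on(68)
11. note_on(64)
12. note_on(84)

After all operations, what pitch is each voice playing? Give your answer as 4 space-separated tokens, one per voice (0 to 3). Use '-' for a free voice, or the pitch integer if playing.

Op 1: note_on(87): voice 0 is free -> assigned | voices=[87 - - -]
Op 2: note_on(74): voice 1 is free -> assigned | voices=[87 74 - -]
Op 3: note_on(71): voice 2 is free -> assigned | voices=[87 74 71 -]
Op 4: note_on(65): voice 3 is free -> assigned | voices=[87 74 71 65]
Op 5: note_on(81): all voices busy, STEAL voice 0 (pitch 87, oldest) -> assign | voices=[81 74 71 65]
Op 6: note_on(67): all voices busy, STEAL voice 1 (pitch 74, oldest) -> assign | voices=[81 67 71 65]
Op 7: note_on(62): all voices busy, STEAL voice 2 (pitch 71, oldest) -> assign | voices=[81 67 62 65]
Op 8: note_on(63): all voices busy, STEAL voice 3 (pitch 65, oldest) -> assign | voices=[81 67 62 63]
Op 9: note_on(79): all voices busy, STEAL voice 0 (pitch 81, oldest) -> assign | voices=[79 67 62 63]
Op 10: note_on(68): all voices busy, STEAL voice 1 (pitch 67, oldest) -> assign | voices=[79 68 62 63]
Op 11: note_on(64): all voices busy, STEAL voice 2 (pitch 62, oldest) -> assign | voices=[79 68 64 63]
Op 12: note_on(84): all voices busy, STEAL voice 3 (pitch 63, oldest) -> assign | voices=[79 68 64 84]

Answer: 79 68 64 84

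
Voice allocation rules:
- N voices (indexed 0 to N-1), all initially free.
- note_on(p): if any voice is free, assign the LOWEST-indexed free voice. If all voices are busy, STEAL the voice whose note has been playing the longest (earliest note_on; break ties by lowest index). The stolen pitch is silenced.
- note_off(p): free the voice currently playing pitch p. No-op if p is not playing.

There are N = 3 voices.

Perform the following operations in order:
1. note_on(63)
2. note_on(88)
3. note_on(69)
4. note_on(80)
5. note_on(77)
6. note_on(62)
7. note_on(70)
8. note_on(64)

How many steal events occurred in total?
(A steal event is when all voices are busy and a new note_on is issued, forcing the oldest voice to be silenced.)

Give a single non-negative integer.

Answer: 5

Derivation:
Op 1: note_on(63): voice 0 is free -> assigned | voices=[63 - -]
Op 2: note_on(88): voice 1 is free -> assigned | voices=[63 88 -]
Op 3: note_on(69): voice 2 is free -> assigned | voices=[63 88 69]
Op 4: note_on(80): all voices busy, STEAL voice 0 (pitch 63, oldest) -> assign | voices=[80 88 69]
Op 5: note_on(77): all voices busy, STEAL voice 1 (pitch 88, oldest) -> assign | voices=[80 77 69]
Op 6: note_on(62): all voices busy, STEAL voice 2 (pitch 69, oldest) -> assign | voices=[80 77 62]
Op 7: note_on(70): all voices busy, STEAL voice 0 (pitch 80, oldest) -> assign | voices=[70 77 62]
Op 8: note_on(64): all voices busy, STEAL voice 1 (pitch 77, oldest) -> assign | voices=[70 64 62]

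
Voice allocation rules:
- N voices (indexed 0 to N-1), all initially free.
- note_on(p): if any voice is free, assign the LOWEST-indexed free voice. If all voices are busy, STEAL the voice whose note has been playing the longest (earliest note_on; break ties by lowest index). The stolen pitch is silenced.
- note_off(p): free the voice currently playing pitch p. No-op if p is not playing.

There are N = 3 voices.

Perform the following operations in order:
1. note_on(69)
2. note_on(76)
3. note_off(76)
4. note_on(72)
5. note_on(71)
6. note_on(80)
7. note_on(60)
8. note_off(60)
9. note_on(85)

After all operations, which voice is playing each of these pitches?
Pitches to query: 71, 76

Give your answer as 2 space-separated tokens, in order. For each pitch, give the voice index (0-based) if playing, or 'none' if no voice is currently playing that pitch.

Op 1: note_on(69): voice 0 is free -> assigned | voices=[69 - -]
Op 2: note_on(76): voice 1 is free -> assigned | voices=[69 76 -]
Op 3: note_off(76): free voice 1 | voices=[69 - -]
Op 4: note_on(72): voice 1 is free -> assigned | voices=[69 72 -]
Op 5: note_on(71): voice 2 is free -> assigned | voices=[69 72 71]
Op 6: note_on(80): all voices busy, STEAL voice 0 (pitch 69, oldest) -> assign | voices=[80 72 71]
Op 7: note_on(60): all voices busy, STEAL voice 1 (pitch 72, oldest) -> assign | voices=[80 60 71]
Op 8: note_off(60): free voice 1 | voices=[80 - 71]
Op 9: note_on(85): voice 1 is free -> assigned | voices=[80 85 71]

Answer: 2 none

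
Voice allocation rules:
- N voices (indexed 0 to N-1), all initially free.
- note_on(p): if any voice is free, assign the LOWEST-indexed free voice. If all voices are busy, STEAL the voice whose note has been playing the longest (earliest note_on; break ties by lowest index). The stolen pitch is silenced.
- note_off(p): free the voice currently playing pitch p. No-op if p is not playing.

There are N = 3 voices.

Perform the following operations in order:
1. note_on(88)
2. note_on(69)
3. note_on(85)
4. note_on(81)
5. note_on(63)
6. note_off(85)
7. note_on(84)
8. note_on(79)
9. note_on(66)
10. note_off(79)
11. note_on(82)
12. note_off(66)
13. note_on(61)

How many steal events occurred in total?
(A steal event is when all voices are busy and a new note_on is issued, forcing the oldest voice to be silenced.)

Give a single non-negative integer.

Op 1: note_on(88): voice 0 is free -> assigned | voices=[88 - -]
Op 2: note_on(69): voice 1 is free -> assigned | voices=[88 69 -]
Op 3: note_on(85): voice 2 is free -> assigned | voices=[88 69 85]
Op 4: note_on(81): all voices busy, STEAL voice 0 (pitch 88, oldest) -> assign | voices=[81 69 85]
Op 5: note_on(63): all voices busy, STEAL voice 1 (pitch 69, oldest) -> assign | voices=[81 63 85]
Op 6: note_off(85): free voice 2 | voices=[81 63 -]
Op 7: note_on(84): voice 2 is free -> assigned | voices=[81 63 84]
Op 8: note_on(79): all voices busy, STEAL voice 0 (pitch 81, oldest) -> assign | voices=[79 63 84]
Op 9: note_on(66): all voices busy, STEAL voice 1 (pitch 63, oldest) -> assign | voices=[79 66 84]
Op 10: note_off(79): free voice 0 | voices=[- 66 84]
Op 11: note_on(82): voice 0 is free -> assigned | voices=[82 66 84]
Op 12: note_off(66): free voice 1 | voices=[82 - 84]
Op 13: note_on(61): voice 1 is free -> assigned | voices=[82 61 84]

Answer: 4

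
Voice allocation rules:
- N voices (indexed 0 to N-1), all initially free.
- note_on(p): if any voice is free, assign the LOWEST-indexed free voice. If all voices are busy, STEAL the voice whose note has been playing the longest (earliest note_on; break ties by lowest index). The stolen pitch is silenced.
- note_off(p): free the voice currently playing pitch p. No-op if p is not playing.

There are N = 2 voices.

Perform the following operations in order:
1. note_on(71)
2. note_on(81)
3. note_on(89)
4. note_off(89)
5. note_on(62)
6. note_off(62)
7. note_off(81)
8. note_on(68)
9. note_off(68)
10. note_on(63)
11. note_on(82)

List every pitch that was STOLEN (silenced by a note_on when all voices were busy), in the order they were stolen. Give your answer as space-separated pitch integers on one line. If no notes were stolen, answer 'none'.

Answer: 71

Derivation:
Op 1: note_on(71): voice 0 is free -> assigned | voices=[71 -]
Op 2: note_on(81): voice 1 is free -> assigned | voices=[71 81]
Op 3: note_on(89): all voices busy, STEAL voice 0 (pitch 71, oldest) -> assign | voices=[89 81]
Op 4: note_off(89): free voice 0 | voices=[- 81]
Op 5: note_on(62): voice 0 is free -> assigned | voices=[62 81]
Op 6: note_off(62): free voice 0 | voices=[- 81]
Op 7: note_off(81): free voice 1 | voices=[- -]
Op 8: note_on(68): voice 0 is free -> assigned | voices=[68 -]
Op 9: note_off(68): free voice 0 | voices=[- -]
Op 10: note_on(63): voice 0 is free -> assigned | voices=[63 -]
Op 11: note_on(82): voice 1 is free -> assigned | voices=[63 82]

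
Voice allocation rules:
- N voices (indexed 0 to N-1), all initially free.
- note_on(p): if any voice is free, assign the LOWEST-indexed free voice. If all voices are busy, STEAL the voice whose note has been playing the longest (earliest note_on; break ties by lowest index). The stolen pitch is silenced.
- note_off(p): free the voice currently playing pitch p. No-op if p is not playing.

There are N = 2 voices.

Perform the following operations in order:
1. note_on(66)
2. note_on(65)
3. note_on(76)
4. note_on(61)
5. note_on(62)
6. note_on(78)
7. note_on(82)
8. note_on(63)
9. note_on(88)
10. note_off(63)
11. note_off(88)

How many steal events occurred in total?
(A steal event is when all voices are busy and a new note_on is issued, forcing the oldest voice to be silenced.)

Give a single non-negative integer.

Answer: 7

Derivation:
Op 1: note_on(66): voice 0 is free -> assigned | voices=[66 -]
Op 2: note_on(65): voice 1 is free -> assigned | voices=[66 65]
Op 3: note_on(76): all voices busy, STEAL voice 0 (pitch 66, oldest) -> assign | voices=[76 65]
Op 4: note_on(61): all voices busy, STEAL voice 1 (pitch 65, oldest) -> assign | voices=[76 61]
Op 5: note_on(62): all voices busy, STEAL voice 0 (pitch 76, oldest) -> assign | voices=[62 61]
Op 6: note_on(78): all voices busy, STEAL voice 1 (pitch 61, oldest) -> assign | voices=[62 78]
Op 7: note_on(82): all voices busy, STEAL voice 0 (pitch 62, oldest) -> assign | voices=[82 78]
Op 8: note_on(63): all voices busy, STEAL voice 1 (pitch 78, oldest) -> assign | voices=[82 63]
Op 9: note_on(88): all voices busy, STEAL voice 0 (pitch 82, oldest) -> assign | voices=[88 63]
Op 10: note_off(63): free voice 1 | voices=[88 -]
Op 11: note_off(88): free voice 0 | voices=[- -]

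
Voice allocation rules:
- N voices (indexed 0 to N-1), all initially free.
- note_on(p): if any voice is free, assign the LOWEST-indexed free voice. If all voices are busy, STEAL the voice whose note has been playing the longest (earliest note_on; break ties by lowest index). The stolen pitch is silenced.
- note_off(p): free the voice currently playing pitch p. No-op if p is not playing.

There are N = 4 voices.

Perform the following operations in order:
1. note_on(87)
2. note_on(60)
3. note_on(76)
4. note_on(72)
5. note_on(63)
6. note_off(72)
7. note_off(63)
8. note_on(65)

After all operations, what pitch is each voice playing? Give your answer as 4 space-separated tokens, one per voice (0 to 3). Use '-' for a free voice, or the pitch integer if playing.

Answer: 65 60 76 -

Derivation:
Op 1: note_on(87): voice 0 is free -> assigned | voices=[87 - - -]
Op 2: note_on(60): voice 1 is free -> assigned | voices=[87 60 - -]
Op 3: note_on(76): voice 2 is free -> assigned | voices=[87 60 76 -]
Op 4: note_on(72): voice 3 is free -> assigned | voices=[87 60 76 72]
Op 5: note_on(63): all voices busy, STEAL voice 0 (pitch 87, oldest) -> assign | voices=[63 60 76 72]
Op 6: note_off(72): free voice 3 | voices=[63 60 76 -]
Op 7: note_off(63): free voice 0 | voices=[- 60 76 -]
Op 8: note_on(65): voice 0 is free -> assigned | voices=[65 60 76 -]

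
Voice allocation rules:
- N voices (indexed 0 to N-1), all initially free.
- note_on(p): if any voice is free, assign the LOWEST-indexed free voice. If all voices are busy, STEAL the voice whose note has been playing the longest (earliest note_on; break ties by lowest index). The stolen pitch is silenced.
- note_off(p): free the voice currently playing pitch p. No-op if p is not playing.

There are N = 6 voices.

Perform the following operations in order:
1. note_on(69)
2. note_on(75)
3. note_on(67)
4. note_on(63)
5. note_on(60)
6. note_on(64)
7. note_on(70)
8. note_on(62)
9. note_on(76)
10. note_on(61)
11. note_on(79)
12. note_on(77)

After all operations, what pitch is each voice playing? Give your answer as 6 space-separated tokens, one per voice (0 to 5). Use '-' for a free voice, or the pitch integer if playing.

Answer: 70 62 76 61 79 77

Derivation:
Op 1: note_on(69): voice 0 is free -> assigned | voices=[69 - - - - -]
Op 2: note_on(75): voice 1 is free -> assigned | voices=[69 75 - - - -]
Op 3: note_on(67): voice 2 is free -> assigned | voices=[69 75 67 - - -]
Op 4: note_on(63): voice 3 is free -> assigned | voices=[69 75 67 63 - -]
Op 5: note_on(60): voice 4 is free -> assigned | voices=[69 75 67 63 60 -]
Op 6: note_on(64): voice 5 is free -> assigned | voices=[69 75 67 63 60 64]
Op 7: note_on(70): all voices busy, STEAL voice 0 (pitch 69, oldest) -> assign | voices=[70 75 67 63 60 64]
Op 8: note_on(62): all voices busy, STEAL voice 1 (pitch 75, oldest) -> assign | voices=[70 62 67 63 60 64]
Op 9: note_on(76): all voices busy, STEAL voice 2 (pitch 67, oldest) -> assign | voices=[70 62 76 63 60 64]
Op 10: note_on(61): all voices busy, STEAL voice 3 (pitch 63, oldest) -> assign | voices=[70 62 76 61 60 64]
Op 11: note_on(79): all voices busy, STEAL voice 4 (pitch 60, oldest) -> assign | voices=[70 62 76 61 79 64]
Op 12: note_on(77): all voices busy, STEAL voice 5 (pitch 64, oldest) -> assign | voices=[70 62 76 61 79 77]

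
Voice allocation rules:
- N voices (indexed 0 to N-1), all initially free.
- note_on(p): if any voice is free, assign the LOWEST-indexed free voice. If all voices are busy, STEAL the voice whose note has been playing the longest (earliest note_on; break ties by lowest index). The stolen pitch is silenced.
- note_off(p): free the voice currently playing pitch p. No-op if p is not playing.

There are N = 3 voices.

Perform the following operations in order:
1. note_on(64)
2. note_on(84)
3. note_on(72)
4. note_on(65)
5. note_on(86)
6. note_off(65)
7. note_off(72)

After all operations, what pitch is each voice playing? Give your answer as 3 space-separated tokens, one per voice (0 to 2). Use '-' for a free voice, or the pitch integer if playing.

Op 1: note_on(64): voice 0 is free -> assigned | voices=[64 - -]
Op 2: note_on(84): voice 1 is free -> assigned | voices=[64 84 -]
Op 3: note_on(72): voice 2 is free -> assigned | voices=[64 84 72]
Op 4: note_on(65): all voices busy, STEAL voice 0 (pitch 64, oldest) -> assign | voices=[65 84 72]
Op 5: note_on(86): all voices busy, STEAL voice 1 (pitch 84, oldest) -> assign | voices=[65 86 72]
Op 6: note_off(65): free voice 0 | voices=[- 86 72]
Op 7: note_off(72): free voice 2 | voices=[- 86 -]

Answer: - 86 -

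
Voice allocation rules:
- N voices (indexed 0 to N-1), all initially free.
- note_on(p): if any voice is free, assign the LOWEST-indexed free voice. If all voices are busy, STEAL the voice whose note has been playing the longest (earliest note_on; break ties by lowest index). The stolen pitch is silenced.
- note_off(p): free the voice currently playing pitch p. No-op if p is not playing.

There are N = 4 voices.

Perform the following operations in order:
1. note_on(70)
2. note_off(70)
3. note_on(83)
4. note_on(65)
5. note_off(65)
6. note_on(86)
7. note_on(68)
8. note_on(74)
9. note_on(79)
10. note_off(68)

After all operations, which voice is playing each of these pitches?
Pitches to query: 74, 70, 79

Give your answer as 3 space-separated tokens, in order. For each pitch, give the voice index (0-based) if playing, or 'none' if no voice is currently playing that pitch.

Op 1: note_on(70): voice 0 is free -> assigned | voices=[70 - - -]
Op 2: note_off(70): free voice 0 | voices=[- - - -]
Op 3: note_on(83): voice 0 is free -> assigned | voices=[83 - - -]
Op 4: note_on(65): voice 1 is free -> assigned | voices=[83 65 - -]
Op 5: note_off(65): free voice 1 | voices=[83 - - -]
Op 6: note_on(86): voice 1 is free -> assigned | voices=[83 86 - -]
Op 7: note_on(68): voice 2 is free -> assigned | voices=[83 86 68 -]
Op 8: note_on(74): voice 3 is free -> assigned | voices=[83 86 68 74]
Op 9: note_on(79): all voices busy, STEAL voice 0 (pitch 83, oldest) -> assign | voices=[79 86 68 74]
Op 10: note_off(68): free voice 2 | voices=[79 86 - 74]

Answer: 3 none 0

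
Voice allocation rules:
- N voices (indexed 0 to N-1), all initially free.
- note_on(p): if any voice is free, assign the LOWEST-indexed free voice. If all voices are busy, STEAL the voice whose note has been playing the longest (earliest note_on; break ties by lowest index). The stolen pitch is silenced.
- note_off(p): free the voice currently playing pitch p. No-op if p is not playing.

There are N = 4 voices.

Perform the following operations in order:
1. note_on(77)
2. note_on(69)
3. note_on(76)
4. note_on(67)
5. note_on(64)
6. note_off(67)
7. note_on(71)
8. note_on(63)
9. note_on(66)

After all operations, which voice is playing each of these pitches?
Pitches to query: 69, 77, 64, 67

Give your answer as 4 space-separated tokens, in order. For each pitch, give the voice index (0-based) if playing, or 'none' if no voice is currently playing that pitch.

Op 1: note_on(77): voice 0 is free -> assigned | voices=[77 - - -]
Op 2: note_on(69): voice 1 is free -> assigned | voices=[77 69 - -]
Op 3: note_on(76): voice 2 is free -> assigned | voices=[77 69 76 -]
Op 4: note_on(67): voice 3 is free -> assigned | voices=[77 69 76 67]
Op 5: note_on(64): all voices busy, STEAL voice 0 (pitch 77, oldest) -> assign | voices=[64 69 76 67]
Op 6: note_off(67): free voice 3 | voices=[64 69 76 -]
Op 7: note_on(71): voice 3 is free -> assigned | voices=[64 69 76 71]
Op 8: note_on(63): all voices busy, STEAL voice 1 (pitch 69, oldest) -> assign | voices=[64 63 76 71]
Op 9: note_on(66): all voices busy, STEAL voice 2 (pitch 76, oldest) -> assign | voices=[64 63 66 71]

Answer: none none 0 none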